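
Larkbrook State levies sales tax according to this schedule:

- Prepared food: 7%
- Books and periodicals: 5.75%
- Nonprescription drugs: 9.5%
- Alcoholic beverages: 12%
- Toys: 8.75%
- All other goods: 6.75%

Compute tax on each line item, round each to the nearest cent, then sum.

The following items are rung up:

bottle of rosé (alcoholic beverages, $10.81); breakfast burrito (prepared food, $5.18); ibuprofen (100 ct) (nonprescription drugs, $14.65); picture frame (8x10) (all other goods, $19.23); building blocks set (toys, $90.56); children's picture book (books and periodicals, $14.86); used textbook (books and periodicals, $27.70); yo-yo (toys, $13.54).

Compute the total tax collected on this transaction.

Bottle of rosé $10.81: alcoholic beverages → 12% → $1.30
Breakfast burrito $5.18: prepared food → 7% → $0.36
Ibuprofen (100 ct) $14.65: nonprescription drugs → 9.5% → $1.39
Picture frame (8x10) $19.23: all other goods → 6.75% → $1.30
Building blocks set $90.56: toys → 8.75% → $7.92
Children's picture book $14.86: books and periodicals → 5.75% → $0.85
Used textbook $27.70: books and periodicals → 5.75% → $1.59
Yo-yo $13.54: toys → 8.75% → $1.18
Total tax = $1.30 + $0.36 + $1.39 + $1.30 + $7.92 + $0.85 + $1.59 + $1.18 = $15.89

$15.89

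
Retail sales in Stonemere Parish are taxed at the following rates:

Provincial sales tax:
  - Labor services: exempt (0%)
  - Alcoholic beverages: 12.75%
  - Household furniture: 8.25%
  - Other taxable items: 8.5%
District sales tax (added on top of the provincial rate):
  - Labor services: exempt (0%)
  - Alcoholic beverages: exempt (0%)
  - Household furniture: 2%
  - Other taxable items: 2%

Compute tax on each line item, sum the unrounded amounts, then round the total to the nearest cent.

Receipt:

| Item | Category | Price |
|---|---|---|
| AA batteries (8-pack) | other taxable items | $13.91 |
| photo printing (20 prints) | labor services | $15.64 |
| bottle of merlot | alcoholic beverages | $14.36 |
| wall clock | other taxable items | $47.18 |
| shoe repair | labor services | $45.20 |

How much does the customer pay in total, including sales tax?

$144.54

AA batteries (8-pack) $13.91: other taxable items → 8.5% + 2% district = 10.5% → $1.46055
Photo printing (20 prints) $15.64: labor services → 0% + 0% district = 0% → $0.00
Bottle of merlot $14.36: alcoholic beverages → 12.75% + 0% district = 12.75% → $1.8309
Wall clock $47.18: other taxable items → 8.5% + 2% district = 10.5% → $4.9539
Shoe repair $45.20: labor services → 0% + 0% district = 0% → $0.00
Subtotal = $136.29; unrounded tax = $8.24535 → $8.25; total due = $144.54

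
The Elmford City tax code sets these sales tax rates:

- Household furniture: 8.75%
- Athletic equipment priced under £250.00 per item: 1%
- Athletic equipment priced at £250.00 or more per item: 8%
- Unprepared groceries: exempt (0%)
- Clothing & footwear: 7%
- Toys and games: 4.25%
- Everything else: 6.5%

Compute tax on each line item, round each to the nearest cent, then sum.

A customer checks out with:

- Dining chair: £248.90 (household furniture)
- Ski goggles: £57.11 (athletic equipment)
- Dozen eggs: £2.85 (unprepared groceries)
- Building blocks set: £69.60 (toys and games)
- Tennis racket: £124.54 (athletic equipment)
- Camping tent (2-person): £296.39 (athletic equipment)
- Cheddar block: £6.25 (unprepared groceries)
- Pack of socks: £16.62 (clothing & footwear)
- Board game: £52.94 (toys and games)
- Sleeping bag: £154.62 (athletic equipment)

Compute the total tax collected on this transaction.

Dining chair £248.90: household furniture → 8.75% → £21.78
Ski goggles £57.11: athletic equipment, under £250.00 → 1% → £0.57
Dozen eggs £2.85: unprepared groceries → 0% → £0.00
Building blocks set £69.60: toys and games → 4.25% → £2.96
Tennis racket £124.54: athletic equipment, under £250.00 → 1% → £1.25
Camping tent (2-person) £296.39: athletic equipment, £250.00 or more → 8% → £23.71
Cheddar block £6.25: unprepared groceries → 0% → £0.00
Pack of socks £16.62: clothing & footwear → 7% → £1.16
Board game £52.94: toys and games → 4.25% → £2.25
Sleeping bag £154.62: athletic equipment, under £250.00 → 1% → £1.55
Total tax = £21.78 + £0.57 + £2.96 + £1.25 + £23.71 + £1.16 + £2.25 + £1.55 = £55.23

£55.23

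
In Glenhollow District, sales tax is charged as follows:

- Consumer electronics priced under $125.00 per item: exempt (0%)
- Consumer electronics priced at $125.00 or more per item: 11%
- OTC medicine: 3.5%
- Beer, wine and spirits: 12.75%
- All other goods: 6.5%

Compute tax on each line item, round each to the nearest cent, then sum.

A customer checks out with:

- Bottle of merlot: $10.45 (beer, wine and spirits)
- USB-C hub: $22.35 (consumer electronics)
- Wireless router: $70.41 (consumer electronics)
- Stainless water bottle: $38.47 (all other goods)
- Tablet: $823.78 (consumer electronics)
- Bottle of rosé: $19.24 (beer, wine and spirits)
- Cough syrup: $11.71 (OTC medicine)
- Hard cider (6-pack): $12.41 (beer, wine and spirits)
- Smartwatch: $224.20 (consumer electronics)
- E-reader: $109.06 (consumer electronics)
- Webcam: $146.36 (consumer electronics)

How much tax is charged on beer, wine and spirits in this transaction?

Bottle of merlot $10.45: beer, wine and spirits → 12.75% → $1.33
Bottle of rosé $19.24: beer, wine and spirits → 12.75% → $2.45
Hard cider (6-pack) $12.41: beer, wine and spirits → 12.75% → $1.58
Tax on beer, wine and spirits = $1.33 + $2.45 + $1.58 = $5.36

$5.36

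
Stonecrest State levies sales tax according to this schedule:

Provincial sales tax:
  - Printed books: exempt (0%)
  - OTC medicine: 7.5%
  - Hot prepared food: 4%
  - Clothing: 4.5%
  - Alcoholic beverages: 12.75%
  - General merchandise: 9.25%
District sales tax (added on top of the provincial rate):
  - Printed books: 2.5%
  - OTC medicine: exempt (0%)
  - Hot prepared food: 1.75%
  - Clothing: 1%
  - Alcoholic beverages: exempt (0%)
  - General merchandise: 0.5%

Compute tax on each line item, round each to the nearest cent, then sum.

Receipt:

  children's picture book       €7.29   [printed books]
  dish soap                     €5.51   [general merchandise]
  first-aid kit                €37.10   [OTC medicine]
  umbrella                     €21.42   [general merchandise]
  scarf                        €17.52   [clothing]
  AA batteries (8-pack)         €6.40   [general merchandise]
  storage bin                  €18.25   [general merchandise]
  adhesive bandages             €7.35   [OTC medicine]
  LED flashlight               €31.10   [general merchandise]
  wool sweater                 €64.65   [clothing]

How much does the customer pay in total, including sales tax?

€232.68

Children's picture book €7.29: printed books → 0% + 2.5% district = 2.5% → €0.18
Dish soap €5.51: general merchandise → 9.25% + 0.5% district = 9.75% → €0.54
First-aid kit €37.10: OTC medicine → 7.5% + 0% district = 7.5% → €2.78
Umbrella €21.42: general merchandise → 9.25% + 0.5% district = 9.75% → €2.09
Scarf €17.52: clothing → 4.5% + 1% district = 5.5% → €0.96
AA batteries (8-pack) €6.40: general merchandise → 9.25% + 0.5% district = 9.75% → €0.62
Storage bin €18.25: general merchandise → 9.25% + 0.5% district = 9.75% → €1.78
Adhesive bandages €7.35: OTC medicine → 7.5% + 0% district = 7.5% → €0.55
LED flashlight €31.10: general merchandise → 9.25% + 0.5% district = 9.75% → €3.03
Wool sweater €64.65: clothing → 4.5% + 1% district = 5.5% → €3.56
Subtotal = €216.59; tax = €16.09; total due = €232.68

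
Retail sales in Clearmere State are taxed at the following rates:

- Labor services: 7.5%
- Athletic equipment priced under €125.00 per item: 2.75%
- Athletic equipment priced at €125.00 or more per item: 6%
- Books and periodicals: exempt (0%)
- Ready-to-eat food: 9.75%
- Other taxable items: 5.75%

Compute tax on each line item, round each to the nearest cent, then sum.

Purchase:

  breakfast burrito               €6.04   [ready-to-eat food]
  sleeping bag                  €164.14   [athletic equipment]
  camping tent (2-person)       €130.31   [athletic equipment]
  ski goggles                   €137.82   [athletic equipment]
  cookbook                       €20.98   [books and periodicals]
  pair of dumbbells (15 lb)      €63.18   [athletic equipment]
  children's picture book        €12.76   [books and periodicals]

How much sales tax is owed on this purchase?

Breakfast burrito €6.04: ready-to-eat food → 9.75% → €0.59
Sleeping bag €164.14: athletic equipment, €125.00 or more → 6% → €9.85
Camping tent (2-person) €130.31: athletic equipment, €125.00 or more → 6% → €7.82
Ski goggles €137.82: athletic equipment, €125.00 or more → 6% → €8.27
Cookbook €20.98: books and periodicals → 0% → €0.00
Pair of dumbbells (15 lb) €63.18: athletic equipment, under €125.00 → 2.75% → €1.74
Children's picture book €12.76: books and periodicals → 0% → €0.00
Total tax = €0.59 + €9.85 + €7.82 + €8.27 + €1.74 = €28.27

€28.27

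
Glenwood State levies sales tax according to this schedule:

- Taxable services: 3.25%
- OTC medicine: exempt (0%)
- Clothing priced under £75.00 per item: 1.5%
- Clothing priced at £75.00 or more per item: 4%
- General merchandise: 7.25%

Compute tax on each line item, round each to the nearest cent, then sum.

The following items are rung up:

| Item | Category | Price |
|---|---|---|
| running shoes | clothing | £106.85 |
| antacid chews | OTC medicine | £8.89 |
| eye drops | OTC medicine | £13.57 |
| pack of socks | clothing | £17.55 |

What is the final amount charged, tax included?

Running shoes £106.85: clothing, £75.00 or more → 4% → £4.27
Antacid chews £8.89: OTC medicine → 0% → £0.00
Eye drops £13.57: OTC medicine → 0% → £0.00
Pack of socks £17.55: clothing, under £75.00 → 1.5% → £0.26
Subtotal = £146.86; tax = £4.53; total due = £151.39

£151.39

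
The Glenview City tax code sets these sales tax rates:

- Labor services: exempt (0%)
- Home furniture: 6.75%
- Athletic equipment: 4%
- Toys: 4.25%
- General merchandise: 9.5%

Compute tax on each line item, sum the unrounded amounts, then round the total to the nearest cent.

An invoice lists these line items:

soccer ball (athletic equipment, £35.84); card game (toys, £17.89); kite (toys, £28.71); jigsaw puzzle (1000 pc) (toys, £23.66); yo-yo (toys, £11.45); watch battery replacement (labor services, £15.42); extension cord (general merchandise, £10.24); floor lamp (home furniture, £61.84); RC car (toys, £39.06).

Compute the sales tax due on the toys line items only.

£5.13

Card game £17.89: toys → 4.25% → £0.760325
Kite £28.71: toys → 4.25% → £1.220175
Jigsaw puzzle (1000 pc) £23.66: toys → 4.25% → £1.00555
Yo-yo £11.45: toys → 4.25% → £0.486625
RC car £39.06: toys → 4.25% → £1.66005
Tax on toys: unrounded sum = £5.132725 → £5.13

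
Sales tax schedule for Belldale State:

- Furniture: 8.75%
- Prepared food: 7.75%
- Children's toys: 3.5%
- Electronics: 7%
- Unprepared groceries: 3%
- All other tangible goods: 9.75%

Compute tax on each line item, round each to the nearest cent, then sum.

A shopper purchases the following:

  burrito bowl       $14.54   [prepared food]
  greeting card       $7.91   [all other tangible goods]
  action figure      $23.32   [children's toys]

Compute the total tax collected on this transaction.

$2.72

Burrito bowl $14.54: prepared food → 7.75% → $1.13
Greeting card $7.91: all other tangible goods → 9.75% → $0.77
Action figure $23.32: children's toys → 3.5% → $0.82
Total tax = $1.13 + $0.77 + $0.82 = $2.72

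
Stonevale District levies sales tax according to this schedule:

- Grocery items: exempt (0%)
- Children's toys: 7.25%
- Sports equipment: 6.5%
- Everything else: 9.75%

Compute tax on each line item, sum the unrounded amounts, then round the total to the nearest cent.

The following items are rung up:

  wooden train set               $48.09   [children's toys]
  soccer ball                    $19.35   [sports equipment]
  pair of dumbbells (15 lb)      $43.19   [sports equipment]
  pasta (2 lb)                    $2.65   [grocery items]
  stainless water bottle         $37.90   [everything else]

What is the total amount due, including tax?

$162.43

Wooden train set $48.09: children's toys → 7.25% → $3.486525
Soccer ball $19.35: sports equipment → 6.5% → $1.25775
Pair of dumbbells (15 lb) $43.19: sports equipment → 6.5% → $2.80735
Pasta (2 lb) $2.65: grocery items → 0% → $0.00
Stainless water bottle $37.90: everything else → 9.75% → $3.69525
Subtotal = $151.18; unrounded tax = $11.246875 → $11.25; total due = $162.43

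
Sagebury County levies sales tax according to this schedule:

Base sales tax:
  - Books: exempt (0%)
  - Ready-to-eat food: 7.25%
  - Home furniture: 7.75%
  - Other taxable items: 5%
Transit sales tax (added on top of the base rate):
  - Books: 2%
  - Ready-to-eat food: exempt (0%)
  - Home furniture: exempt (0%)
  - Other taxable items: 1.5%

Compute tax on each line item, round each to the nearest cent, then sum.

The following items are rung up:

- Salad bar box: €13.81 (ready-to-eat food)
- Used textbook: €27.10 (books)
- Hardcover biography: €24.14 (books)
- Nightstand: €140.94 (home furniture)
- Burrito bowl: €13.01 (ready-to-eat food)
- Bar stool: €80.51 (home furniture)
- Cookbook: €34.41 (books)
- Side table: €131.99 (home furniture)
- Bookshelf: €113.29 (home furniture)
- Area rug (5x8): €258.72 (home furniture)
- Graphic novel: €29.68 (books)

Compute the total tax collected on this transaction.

Salad bar box €13.81: ready-to-eat food → 7.25% + 0% transit = 7.25% → €1.00
Used textbook €27.10: books → 0% + 2% transit = 2% → €0.54
Hardcover biography €24.14: books → 0% + 2% transit = 2% → €0.48
Nightstand €140.94: home furniture → 7.75% + 0% transit = 7.75% → €10.92
Burrito bowl €13.01: ready-to-eat food → 7.25% + 0% transit = 7.25% → €0.94
Bar stool €80.51: home furniture → 7.75% + 0% transit = 7.75% → €6.24
Cookbook €34.41: books → 0% + 2% transit = 2% → €0.69
Side table €131.99: home furniture → 7.75% + 0% transit = 7.75% → €10.23
Bookshelf €113.29: home furniture → 7.75% + 0% transit = 7.75% → €8.78
Area rug (5x8) €258.72: home furniture → 7.75% + 0% transit = 7.75% → €20.05
Graphic novel €29.68: books → 0% + 2% transit = 2% → €0.59
Total tax = €1.00 + €0.54 + €0.48 + €10.92 + €0.94 + €6.24 + €0.69 + €10.23 + €8.78 + €20.05 + €0.59 = €60.46

€60.46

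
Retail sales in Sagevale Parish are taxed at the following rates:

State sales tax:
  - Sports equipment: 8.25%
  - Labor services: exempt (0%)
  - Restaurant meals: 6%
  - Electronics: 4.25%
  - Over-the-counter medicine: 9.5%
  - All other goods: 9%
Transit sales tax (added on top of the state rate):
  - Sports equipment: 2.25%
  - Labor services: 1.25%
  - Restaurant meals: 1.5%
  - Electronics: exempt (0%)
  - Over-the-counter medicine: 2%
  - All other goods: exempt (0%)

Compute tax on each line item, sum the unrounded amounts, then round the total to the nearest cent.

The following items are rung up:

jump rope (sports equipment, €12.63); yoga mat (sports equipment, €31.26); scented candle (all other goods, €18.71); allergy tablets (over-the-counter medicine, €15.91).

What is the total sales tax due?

Jump rope €12.63: sports equipment → 8.25% + 2.25% transit = 10.5% → €1.32615
Yoga mat €31.26: sports equipment → 8.25% + 2.25% transit = 10.5% → €3.2823
Scented candle €18.71: all other goods → 9% + 0% transit = 9% → €1.6839
Allergy tablets €15.91: over-the-counter medicine → 9.5% + 2% transit = 11.5% → €1.82965
Unrounded tax sum = €8.122 → €8.12

€8.12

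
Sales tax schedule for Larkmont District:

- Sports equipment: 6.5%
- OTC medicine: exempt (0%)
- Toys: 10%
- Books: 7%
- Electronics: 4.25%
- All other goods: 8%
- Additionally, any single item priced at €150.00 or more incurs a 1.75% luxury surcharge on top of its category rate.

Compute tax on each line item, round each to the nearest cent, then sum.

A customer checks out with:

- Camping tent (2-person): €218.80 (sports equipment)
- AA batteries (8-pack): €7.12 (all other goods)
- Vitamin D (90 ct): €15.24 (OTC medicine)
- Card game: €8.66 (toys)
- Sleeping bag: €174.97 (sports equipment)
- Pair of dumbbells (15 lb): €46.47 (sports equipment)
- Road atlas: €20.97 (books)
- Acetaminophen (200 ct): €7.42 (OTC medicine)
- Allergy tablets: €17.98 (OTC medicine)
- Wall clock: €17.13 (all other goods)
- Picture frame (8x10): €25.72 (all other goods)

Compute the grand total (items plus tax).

Camping tent (2-person) €218.80: sports equipment → 6.5% + 1.75% surcharge = 8.25% → €18.05
AA batteries (8-pack) €7.12: all other goods → 8% → €0.57
Vitamin D (90 ct) €15.24: OTC medicine → 0% → €0.00
Card game €8.66: toys → 10% → €0.87
Sleeping bag €174.97: sports equipment → 6.5% + 1.75% surcharge = 8.25% → €14.44
Pair of dumbbells (15 lb) €46.47: sports equipment → 6.5% → €3.02
Road atlas €20.97: books → 7% → €1.47
Acetaminophen (200 ct) €7.42: OTC medicine → 0% → €0.00
Allergy tablets €17.98: OTC medicine → 0% → €0.00
Wall clock €17.13: all other goods → 8% → €1.37
Picture frame (8x10) €25.72: all other goods → 8% → €2.06
Subtotal = €560.48; tax = €41.85; total due = €602.33

€602.33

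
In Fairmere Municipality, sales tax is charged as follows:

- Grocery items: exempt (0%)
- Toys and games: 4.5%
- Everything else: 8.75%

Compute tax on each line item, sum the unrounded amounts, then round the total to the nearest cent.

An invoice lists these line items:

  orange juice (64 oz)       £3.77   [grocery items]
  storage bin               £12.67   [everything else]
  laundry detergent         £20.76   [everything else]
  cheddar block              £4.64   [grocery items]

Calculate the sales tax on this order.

£2.93

Orange juice (64 oz) £3.77: grocery items → 0% → £0.00
Storage bin £12.67: everything else → 8.75% → £1.108625
Laundry detergent £20.76: everything else → 8.75% → £1.8165
Cheddar block £4.64: grocery items → 0% → £0.00
Unrounded tax sum = £2.925125 → £2.93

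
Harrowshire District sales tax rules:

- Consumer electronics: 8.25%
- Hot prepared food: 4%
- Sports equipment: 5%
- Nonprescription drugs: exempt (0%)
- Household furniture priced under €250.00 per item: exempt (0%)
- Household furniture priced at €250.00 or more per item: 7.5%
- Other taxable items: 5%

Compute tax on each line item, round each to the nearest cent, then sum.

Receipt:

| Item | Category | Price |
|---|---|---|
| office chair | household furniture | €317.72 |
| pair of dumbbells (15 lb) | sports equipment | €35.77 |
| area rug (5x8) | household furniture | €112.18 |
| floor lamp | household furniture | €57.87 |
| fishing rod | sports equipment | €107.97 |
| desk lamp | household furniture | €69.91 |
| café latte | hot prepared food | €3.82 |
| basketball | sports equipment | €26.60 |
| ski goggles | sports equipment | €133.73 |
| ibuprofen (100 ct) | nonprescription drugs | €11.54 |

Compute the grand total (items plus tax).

€916.30

Office chair €317.72: household furniture, €250.00 or more → 7.5% → €23.83
Pair of dumbbells (15 lb) €35.77: sports equipment → 5% → €1.79
Area rug (5x8) €112.18: household furniture, under €250.00 → 0% → €0.00
Floor lamp €57.87: household furniture, under €250.00 → 0% → €0.00
Fishing rod €107.97: sports equipment → 5% → €5.40
Desk lamp €69.91: household furniture, under €250.00 → 0% → €0.00
Café latte €3.82: hot prepared food → 4% → €0.15
Basketball €26.60: sports equipment → 5% → €1.33
Ski goggles €133.73: sports equipment → 5% → €6.69
Ibuprofen (100 ct) €11.54: nonprescription drugs → 0% → €0.00
Subtotal = €877.11; tax = €39.19; total due = €916.30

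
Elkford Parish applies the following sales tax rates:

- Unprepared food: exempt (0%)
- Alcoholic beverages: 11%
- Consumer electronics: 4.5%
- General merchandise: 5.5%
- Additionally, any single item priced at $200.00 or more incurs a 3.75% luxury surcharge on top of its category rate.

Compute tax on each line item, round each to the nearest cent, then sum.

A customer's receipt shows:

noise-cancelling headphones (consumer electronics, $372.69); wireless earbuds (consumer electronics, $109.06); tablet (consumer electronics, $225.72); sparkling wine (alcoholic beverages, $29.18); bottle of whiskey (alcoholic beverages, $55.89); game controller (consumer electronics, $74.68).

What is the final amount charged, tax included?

Noise-cancelling headphones $372.69: consumer electronics → 4.5% + 3.75% surcharge = 8.25% → $30.75
Wireless earbuds $109.06: consumer electronics → 4.5% → $4.91
Tablet $225.72: consumer electronics → 4.5% + 3.75% surcharge = 8.25% → $18.62
Sparkling wine $29.18: alcoholic beverages → 11% → $3.21
Bottle of whiskey $55.89: alcoholic beverages → 11% → $6.15
Game controller $74.68: consumer electronics → 4.5% → $3.36
Subtotal = $867.22; tax = $67.00; total due = $934.22

$934.22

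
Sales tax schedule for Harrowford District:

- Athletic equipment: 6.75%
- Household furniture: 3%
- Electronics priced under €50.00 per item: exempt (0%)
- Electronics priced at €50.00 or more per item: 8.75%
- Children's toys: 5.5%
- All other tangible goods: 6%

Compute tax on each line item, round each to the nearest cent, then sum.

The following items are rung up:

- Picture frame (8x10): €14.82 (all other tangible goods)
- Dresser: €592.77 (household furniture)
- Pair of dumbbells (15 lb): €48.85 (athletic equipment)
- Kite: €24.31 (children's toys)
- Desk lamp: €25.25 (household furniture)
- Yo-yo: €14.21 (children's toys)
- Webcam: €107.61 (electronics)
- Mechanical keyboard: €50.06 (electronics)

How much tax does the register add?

Picture frame (8x10) €14.82: all other tangible goods → 6% → €0.89
Dresser €592.77: household furniture → 3% → €17.78
Pair of dumbbells (15 lb) €48.85: athletic equipment → 6.75% → €3.30
Kite €24.31: children's toys → 5.5% → €1.34
Desk lamp €25.25: household furniture → 3% → €0.76
Yo-yo €14.21: children's toys → 5.5% → €0.78
Webcam €107.61: electronics, €50.00 or more → 8.75% → €9.42
Mechanical keyboard €50.06: electronics, €50.00 or more → 8.75% → €4.38
Total tax = €0.89 + €17.78 + €3.30 + €1.34 + €0.76 + €0.78 + €9.42 + €4.38 = €38.65

€38.65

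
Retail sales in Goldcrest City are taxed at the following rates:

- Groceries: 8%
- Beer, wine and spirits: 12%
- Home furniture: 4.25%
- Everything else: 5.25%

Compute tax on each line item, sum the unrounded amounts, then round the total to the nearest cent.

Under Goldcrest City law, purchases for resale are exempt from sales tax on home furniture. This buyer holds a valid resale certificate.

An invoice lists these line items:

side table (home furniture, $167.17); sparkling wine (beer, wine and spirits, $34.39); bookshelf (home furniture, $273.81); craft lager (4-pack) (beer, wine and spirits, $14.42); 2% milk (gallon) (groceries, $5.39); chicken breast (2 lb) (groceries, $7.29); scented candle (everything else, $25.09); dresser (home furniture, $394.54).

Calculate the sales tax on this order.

Side table $167.17: home furniture, buyer-exempt → 0% → $0.00
Sparkling wine $34.39: beer, wine and spirits → 12% → $4.1268
Bookshelf $273.81: home furniture, buyer-exempt → 0% → $0.00
Craft lager (4-pack) $14.42: beer, wine and spirits → 12% → $1.7304
2% milk (gallon) $5.39: groceries → 8% → $0.4312
Chicken breast (2 lb) $7.29: groceries → 8% → $0.5832
Scented candle $25.09: everything else → 5.25% → $1.317225
Dresser $394.54: home furniture, buyer-exempt → 0% → $0.00
Unrounded tax sum = $8.188825 → $8.19

$8.19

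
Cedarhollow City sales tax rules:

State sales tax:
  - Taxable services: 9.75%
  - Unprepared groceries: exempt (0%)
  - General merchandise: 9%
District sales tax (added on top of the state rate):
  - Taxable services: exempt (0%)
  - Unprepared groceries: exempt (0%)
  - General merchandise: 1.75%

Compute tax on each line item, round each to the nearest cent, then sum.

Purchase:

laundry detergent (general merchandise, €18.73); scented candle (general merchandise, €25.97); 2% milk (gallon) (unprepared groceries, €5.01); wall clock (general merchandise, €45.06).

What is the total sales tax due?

€9.64

Laundry detergent €18.73: general merchandise → 9% + 1.75% district = 10.75% → €2.01
Scented candle €25.97: general merchandise → 9% + 1.75% district = 10.75% → €2.79
2% milk (gallon) €5.01: unprepared groceries → 0% + 0% district = 0% → €0.00
Wall clock €45.06: general merchandise → 9% + 1.75% district = 10.75% → €4.84
Total tax = €2.01 + €2.79 + €4.84 = €9.64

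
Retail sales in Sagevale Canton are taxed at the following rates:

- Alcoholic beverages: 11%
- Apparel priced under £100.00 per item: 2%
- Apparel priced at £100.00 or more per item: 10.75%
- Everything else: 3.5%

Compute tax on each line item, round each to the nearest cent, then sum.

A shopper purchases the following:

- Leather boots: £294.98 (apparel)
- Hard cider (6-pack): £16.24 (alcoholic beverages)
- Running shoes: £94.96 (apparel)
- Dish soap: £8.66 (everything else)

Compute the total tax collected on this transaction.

Leather boots £294.98: apparel, £100.00 or more → 10.75% → £31.71
Hard cider (6-pack) £16.24: alcoholic beverages → 11% → £1.79
Running shoes £94.96: apparel, under £100.00 → 2% → £1.90
Dish soap £8.66: everything else → 3.5% → £0.30
Total tax = £31.71 + £1.79 + £1.90 + £0.30 = £35.70

£35.70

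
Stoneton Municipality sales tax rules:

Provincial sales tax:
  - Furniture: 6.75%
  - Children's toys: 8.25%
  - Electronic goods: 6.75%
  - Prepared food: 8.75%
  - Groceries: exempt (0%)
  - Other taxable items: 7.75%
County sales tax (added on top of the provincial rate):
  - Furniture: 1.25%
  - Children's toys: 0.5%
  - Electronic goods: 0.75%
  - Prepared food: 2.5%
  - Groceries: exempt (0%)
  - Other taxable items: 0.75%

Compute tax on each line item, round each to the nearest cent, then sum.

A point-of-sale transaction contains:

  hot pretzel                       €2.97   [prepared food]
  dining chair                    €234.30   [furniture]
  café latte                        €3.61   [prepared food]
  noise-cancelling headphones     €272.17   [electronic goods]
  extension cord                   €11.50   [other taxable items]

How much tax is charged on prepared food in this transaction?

€0.74

Hot pretzel €2.97: prepared food → 8.75% + 2.5% county = 11.25% → €0.33
Café latte €3.61: prepared food → 8.75% + 2.5% county = 11.25% → €0.41
Tax on prepared food = €0.33 + €0.41 = €0.74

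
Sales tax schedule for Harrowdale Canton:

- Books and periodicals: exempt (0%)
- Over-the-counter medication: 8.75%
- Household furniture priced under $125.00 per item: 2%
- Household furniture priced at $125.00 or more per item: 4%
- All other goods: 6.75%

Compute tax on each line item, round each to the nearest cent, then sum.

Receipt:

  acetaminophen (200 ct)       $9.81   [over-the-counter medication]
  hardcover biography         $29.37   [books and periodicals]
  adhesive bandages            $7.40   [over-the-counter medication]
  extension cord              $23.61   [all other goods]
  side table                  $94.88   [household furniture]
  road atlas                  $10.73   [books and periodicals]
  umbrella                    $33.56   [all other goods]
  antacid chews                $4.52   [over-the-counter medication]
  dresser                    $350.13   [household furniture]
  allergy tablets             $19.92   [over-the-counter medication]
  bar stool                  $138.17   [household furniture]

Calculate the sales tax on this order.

$28.95

Acetaminophen (200 ct) $9.81: over-the-counter medication → 8.75% → $0.86
Hardcover biography $29.37: books and periodicals → 0% → $0.00
Adhesive bandages $7.40: over-the-counter medication → 8.75% → $0.65
Extension cord $23.61: all other goods → 6.75% → $1.59
Side table $94.88: household furniture, under $125.00 → 2% → $1.90
Road atlas $10.73: books and periodicals → 0% → $0.00
Umbrella $33.56: all other goods → 6.75% → $2.27
Antacid chews $4.52: over-the-counter medication → 8.75% → $0.40
Dresser $350.13: household furniture, $125.00 or more → 4% → $14.01
Allergy tablets $19.92: over-the-counter medication → 8.75% → $1.74
Bar stool $138.17: household furniture, $125.00 or more → 4% → $5.53
Total tax = $0.86 + $0.65 + $1.59 + $1.90 + $2.27 + $0.40 + $14.01 + $1.74 + $5.53 = $28.95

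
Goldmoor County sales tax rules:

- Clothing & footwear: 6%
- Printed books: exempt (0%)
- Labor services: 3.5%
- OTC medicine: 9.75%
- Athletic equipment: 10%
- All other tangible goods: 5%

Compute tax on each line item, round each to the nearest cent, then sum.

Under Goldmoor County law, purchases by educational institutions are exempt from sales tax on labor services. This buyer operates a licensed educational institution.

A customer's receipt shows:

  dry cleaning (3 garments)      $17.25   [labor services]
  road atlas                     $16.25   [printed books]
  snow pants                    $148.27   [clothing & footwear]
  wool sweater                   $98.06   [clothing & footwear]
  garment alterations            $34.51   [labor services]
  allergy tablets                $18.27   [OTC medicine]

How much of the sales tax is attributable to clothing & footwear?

Snow pants $148.27: clothing & footwear → 6% → $8.90
Wool sweater $98.06: clothing & footwear → 6% → $5.88
Tax on clothing & footwear = $8.90 + $5.88 = $14.78

$14.78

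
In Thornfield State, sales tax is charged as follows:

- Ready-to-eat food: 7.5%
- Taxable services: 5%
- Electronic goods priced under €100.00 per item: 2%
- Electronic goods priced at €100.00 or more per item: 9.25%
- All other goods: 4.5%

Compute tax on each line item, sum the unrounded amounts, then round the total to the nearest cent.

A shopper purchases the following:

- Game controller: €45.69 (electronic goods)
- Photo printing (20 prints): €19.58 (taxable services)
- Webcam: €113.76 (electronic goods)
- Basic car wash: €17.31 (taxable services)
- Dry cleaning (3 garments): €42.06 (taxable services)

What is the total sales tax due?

Game controller €45.69: electronic goods, under €100.00 → 2% → €0.9138
Photo printing (20 prints) €19.58: taxable services → 5% → €0.979
Webcam €113.76: electronic goods, €100.00 or more → 9.25% → €10.5228
Basic car wash €17.31: taxable services → 5% → €0.8655
Dry cleaning (3 garments) €42.06: taxable services → 5% → €2.103
Unrounded tax sum = €15.3841 → €15.38

€15.38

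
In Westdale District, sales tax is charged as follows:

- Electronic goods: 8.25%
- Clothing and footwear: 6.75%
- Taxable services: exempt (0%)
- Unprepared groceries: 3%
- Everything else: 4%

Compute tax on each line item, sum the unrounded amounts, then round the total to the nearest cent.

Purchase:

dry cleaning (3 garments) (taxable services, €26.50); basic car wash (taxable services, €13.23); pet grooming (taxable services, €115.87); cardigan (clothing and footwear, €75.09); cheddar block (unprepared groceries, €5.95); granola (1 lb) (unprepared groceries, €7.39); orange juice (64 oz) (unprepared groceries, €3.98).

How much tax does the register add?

€5.59

Dry cleaning (3 garments) €26.50: taxable services → 0% → €0.00
Basic car wash €13.23: taxable services → 0% → €0.00
Pet grooming €115.87: taxable services → 0% → €0.00
Cardigan €75.09: clothing and footwear → 6.75% → €5.068575
Cheddar block €5.95: unprepared groceries → 3% → €0.1785
Granola (1 lb) €7.39: unprepared groceries → 3% → €0.2217
Orange juice (64 oz) €3.98: unprepared groceries → 3% → €0.1194
Unrounded tax sum = €5.588175 → €5.59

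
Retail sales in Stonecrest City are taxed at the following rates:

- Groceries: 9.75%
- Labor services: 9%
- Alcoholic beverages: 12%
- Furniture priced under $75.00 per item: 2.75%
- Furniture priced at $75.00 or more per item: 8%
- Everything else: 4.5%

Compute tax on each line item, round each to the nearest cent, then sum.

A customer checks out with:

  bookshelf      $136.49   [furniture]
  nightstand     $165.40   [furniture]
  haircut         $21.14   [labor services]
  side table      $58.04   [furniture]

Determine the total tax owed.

$27.65

Bookshelf $136.49: furniture, $75.00 or more → 8% → $10.92
Nightstand $165.40: furniture, $75.00 or more → 8% → $13.23
Haircut $21.14: labor services → 9% → $1.90
Side table $58.04: furniture, under $75.00 → 2.75% → $1.60
Total tax = $10.92 + $13.23 + $1.90 + $1.60 = $27.65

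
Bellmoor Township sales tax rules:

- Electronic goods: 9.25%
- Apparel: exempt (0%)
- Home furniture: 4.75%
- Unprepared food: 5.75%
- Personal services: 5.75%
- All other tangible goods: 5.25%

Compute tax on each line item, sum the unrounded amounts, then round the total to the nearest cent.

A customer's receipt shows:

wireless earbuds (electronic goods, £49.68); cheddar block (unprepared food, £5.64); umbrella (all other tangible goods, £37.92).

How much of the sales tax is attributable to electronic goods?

Wireless earbuds £49.68: electronic goods → 9.25% → £4.5954
Tax on electronic goods: unrounded sum = £4.5954 → £4.60

£4.60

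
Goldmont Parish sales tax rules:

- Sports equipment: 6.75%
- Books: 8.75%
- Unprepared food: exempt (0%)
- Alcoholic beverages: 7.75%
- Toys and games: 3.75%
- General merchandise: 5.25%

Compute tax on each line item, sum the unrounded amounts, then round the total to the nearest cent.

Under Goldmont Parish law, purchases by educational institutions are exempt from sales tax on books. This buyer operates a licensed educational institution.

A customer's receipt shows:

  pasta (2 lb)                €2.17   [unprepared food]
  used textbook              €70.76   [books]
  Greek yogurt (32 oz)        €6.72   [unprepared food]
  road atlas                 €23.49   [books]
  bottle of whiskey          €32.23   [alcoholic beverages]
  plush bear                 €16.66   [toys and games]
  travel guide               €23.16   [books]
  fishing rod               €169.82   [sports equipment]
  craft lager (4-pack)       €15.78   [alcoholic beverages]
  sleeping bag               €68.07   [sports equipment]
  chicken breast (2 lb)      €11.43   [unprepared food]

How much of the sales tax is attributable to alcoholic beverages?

€3.72

Bottle of whiskey €32.23: alcoholic beverages → 7.75% → €2.497825
Craft lager (4-pack) €15.78: alcoholic beverages → 7.75% → €1.22295
Tax on alcoholic beverages: unrounded sum = €3.720775 → €3.72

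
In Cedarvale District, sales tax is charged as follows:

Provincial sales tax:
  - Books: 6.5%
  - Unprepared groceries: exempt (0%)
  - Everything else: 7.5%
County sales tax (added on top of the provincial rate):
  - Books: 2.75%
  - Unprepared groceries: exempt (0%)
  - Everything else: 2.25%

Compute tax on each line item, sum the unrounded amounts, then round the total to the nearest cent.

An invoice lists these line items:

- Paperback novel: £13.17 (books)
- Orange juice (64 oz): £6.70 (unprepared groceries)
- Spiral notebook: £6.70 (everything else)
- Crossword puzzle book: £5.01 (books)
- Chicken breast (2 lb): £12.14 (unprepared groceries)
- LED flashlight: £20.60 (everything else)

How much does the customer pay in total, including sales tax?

£68.66

Paperback novel £13.17: books → 6.5% + 2.75% county = 9.25% → £1.218225
Orange juice (64 oz) £6.70: unprepared groceries → 0% + 0% county = 0% → £0.00
Spiral notebook £6.70: everything else → 7.5% + 2.25% county = 9.75% → £0.65325
Crossword puzzle book £5.01: books → 6.5% + 2.75% county = 9.25% → £0.463425
Chicken breast (2 lb) £12.14: unprepared groceries → 0% + 0% county = 0% → £0.00
LED flashlight £20.60: everything else → 7.5% + 2.25% county = 9.75% → £2.0085
Subtotal = £64.32; unrounded tax = £4.3434 → £4.34; total due = £68.66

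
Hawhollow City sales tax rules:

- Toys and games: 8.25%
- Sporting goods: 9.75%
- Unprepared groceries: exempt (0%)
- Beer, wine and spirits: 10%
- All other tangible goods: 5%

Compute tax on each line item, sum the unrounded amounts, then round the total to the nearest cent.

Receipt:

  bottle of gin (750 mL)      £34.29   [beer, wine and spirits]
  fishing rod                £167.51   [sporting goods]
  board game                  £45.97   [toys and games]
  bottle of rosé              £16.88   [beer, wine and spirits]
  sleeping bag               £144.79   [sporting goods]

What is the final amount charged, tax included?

Bottle of gin (750 mL) £34.29: beer, wine and spirits → 10% → £3.429
Fishing rod £167.51: sporting goods → 9.75% → £16.332225
Board game £45.97: toys and games → 8.25% → £3.792525
Bottle of rosé £16.88: beer, wine and spirits → 10% → £1.688
Sleeping bag £144.79: sporting goods → 9.75% → £14.117025
Subtotal = £409.44; unrounded tax = £39.358775 → £39.36; total due = £448.80

£448.80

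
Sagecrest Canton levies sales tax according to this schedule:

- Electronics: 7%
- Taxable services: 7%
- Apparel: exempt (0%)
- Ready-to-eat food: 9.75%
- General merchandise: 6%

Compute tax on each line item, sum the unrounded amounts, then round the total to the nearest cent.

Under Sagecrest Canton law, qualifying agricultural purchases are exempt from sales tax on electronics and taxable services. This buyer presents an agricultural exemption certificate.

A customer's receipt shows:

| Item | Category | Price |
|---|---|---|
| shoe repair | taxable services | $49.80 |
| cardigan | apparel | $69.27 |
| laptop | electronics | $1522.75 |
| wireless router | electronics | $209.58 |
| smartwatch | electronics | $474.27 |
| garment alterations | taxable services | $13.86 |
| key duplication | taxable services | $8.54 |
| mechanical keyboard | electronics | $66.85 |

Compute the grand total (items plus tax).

$2414.92

Shoe repair $49.80: taxable services, buyer-exempt → 0% → $0.00
Cardigan $69.27: apparel → 0% → $0.00
Laptop $1522.75: electronics, buyer-exempt → 0% → $0.00
Wireless router $209.58: electronics, buyer-exempt → 0% → $0.00
Smartwatch $474.27: electronics, buyer-exempt → 0% → $0.00
Garment alterations $13.86: taxable services, buyer-exempt → 0% → $0.00
Key duplication $8.54: taxable services, buyer-exempt → 0% → $0.00
Mechanical keyboard $66.85: electronics, buyer-exempt → 0% → $0.00
Subtotal = $2414.92; unrounded tax = $0.00 → $0.00; total due = $2414.92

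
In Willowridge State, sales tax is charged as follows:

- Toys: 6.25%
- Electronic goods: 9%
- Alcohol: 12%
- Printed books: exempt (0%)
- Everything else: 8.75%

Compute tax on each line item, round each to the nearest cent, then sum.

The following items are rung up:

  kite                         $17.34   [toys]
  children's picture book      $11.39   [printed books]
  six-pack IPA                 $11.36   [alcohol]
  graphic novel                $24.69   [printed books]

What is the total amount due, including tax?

$67.22

Kite $17.34: toys → 6.25% → $1.08
Children's picture book $11.39: printed books → 0% → $0.00
Six-pack IPA $11.36: alcohol → 12% → $1.36
Graphic novel $24.69: printed books → 0% → $0.00
Subtotal = $64.78; tax = $2.44; total due = $67.22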